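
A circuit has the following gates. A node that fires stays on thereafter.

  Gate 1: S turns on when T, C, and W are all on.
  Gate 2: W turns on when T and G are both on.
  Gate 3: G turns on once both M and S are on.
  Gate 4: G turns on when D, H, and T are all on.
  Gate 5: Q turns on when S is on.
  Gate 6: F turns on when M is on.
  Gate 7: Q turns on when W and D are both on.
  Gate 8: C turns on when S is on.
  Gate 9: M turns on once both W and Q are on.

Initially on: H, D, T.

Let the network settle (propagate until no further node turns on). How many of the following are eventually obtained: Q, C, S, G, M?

3

Gate 4: D, H, and T on → G on.
T and G are on, so W turns on (Gate 2).
Gate 7: W and D on → Q on.
Gate 9: W and Q on → M on.
Q: reached.
C would need S (Gate 8), but S never turns on.
S would need T, C, and W (Gate 1), but C never turns on.
G: reached.
M: reached.
Reached: Q, G, and M — 3 of the 5.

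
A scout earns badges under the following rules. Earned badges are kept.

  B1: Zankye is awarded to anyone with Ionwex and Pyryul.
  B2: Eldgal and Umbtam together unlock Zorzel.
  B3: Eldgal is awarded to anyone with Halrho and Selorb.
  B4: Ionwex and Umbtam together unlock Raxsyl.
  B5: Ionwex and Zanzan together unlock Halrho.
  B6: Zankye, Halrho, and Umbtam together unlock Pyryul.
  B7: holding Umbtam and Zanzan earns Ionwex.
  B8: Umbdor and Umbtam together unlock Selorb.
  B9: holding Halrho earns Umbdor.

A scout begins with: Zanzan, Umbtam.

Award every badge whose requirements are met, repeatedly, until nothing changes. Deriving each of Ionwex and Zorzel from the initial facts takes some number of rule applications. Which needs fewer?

Ionwex

Ionwex: With Umbtam and Zanzan, Ionwex is earned (B7). [1 rule application]
Zorzel: With Umbtam and Zanzan, Ionwex is earned (B7). With Ionwex and Zanzan, Halrho is earned (B5). With Halrho, Umbdor is earned (B9). With Umbdor and Umbtam, Selorb is earned (B8). With Halrho and Selorb, Eldgal is earned (B3). With Eldgal and Umbtam, Zorzel is earned (B2). [6 rule applications]
Ionwex needs fewer.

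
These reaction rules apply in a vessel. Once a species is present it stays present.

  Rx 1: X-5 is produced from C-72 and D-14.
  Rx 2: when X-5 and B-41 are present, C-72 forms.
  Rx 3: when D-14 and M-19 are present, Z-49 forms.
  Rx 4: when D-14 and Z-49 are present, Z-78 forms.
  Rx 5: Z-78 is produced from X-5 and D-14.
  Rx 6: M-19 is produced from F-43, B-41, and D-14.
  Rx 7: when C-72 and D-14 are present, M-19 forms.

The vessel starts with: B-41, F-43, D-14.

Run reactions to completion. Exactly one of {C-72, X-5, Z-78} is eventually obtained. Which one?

Z-78

F-43, B-41, and D-14 present → M-19 forms (Rx 6).
D-14 and M-19 present → Z-49 forms (Rx 3).
D-14 and Z-49 present → Z-78 forms (Rx 4).
C-72 would need X-5 and B-41 (Rx 2), but X-5 never forms. X-5 would need C-72 and D-14 (Rx 1), but C-72 never forms.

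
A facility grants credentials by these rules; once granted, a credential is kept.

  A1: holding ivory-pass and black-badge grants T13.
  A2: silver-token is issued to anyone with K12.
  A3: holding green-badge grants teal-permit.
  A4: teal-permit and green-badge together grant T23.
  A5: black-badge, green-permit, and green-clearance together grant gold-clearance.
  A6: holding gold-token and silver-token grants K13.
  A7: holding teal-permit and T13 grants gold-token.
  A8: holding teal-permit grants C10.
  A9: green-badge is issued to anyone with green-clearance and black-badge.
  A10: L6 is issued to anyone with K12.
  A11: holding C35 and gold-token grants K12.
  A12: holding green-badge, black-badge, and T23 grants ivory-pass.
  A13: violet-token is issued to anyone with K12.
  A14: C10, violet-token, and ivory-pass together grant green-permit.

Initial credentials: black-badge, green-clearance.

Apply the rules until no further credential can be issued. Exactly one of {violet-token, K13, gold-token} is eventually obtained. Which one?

Holding green-clearance and black-badge grants green-badge (A9).
Holding green-badge grants teal-permit (A3).
Holding teal-permit and green-badge grants T23 (A4).
Holding green-badge, black-badge, and T23 grants ivory-pass (A12).
Holding ivory-pass and black-badge grants T13 (A1).
Holding teal-permit and T13 grants gold-token (A7).
K13 would need gold-token and silver-token (A6), but silver-token is never granted. violet-token would need K12 (A13), but K12 is never granted.

gold-token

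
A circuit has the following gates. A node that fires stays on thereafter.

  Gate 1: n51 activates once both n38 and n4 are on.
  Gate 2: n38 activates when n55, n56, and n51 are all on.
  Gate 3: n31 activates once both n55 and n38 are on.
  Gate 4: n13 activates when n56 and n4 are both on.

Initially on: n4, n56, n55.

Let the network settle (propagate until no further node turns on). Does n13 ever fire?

Yes

n56 and n4 are on, so n13 activates (Gate 4).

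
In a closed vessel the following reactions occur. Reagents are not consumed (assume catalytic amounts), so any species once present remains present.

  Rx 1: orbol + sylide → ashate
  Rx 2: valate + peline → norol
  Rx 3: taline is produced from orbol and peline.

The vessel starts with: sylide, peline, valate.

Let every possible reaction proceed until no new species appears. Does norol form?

Yes

valate and peline present → norol forms (Rx 2).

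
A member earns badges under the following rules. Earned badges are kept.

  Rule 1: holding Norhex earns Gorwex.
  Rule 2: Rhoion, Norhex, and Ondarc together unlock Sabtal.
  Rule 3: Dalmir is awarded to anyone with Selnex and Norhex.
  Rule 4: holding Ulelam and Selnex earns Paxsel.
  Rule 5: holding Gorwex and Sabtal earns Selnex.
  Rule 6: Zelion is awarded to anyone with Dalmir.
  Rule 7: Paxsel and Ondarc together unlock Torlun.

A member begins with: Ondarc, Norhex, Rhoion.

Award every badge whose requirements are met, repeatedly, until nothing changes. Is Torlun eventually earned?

Torlun would need Paxsel and Ondarc (Rule 7), but Paxsel is never earned.

No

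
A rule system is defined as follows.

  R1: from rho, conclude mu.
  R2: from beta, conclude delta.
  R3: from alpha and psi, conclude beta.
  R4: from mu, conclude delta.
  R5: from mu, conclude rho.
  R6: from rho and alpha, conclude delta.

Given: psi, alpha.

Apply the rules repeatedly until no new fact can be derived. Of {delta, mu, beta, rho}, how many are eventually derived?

2

From alpha and psi, R3 gives beta.
From beta, R2 gives delta.
delta: reached.
mu would need rho (R1), but rho is never established.
beta: reached.
rho would need mu (R5), but mu is never established.
Reached: delta and beta — 2 of the 4.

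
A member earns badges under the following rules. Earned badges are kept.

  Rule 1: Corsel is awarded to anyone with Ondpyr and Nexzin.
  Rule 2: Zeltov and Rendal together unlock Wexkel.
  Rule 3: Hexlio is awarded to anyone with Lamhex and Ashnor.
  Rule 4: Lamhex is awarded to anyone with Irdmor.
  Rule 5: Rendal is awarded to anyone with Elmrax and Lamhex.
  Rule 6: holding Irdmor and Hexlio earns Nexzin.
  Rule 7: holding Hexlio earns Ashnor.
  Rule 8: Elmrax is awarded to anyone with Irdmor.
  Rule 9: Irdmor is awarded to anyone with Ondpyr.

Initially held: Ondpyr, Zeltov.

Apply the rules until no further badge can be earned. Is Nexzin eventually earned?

Nexzin would need Irdmor and Hexlio (Rule 6), but Hexlio is never earned.

No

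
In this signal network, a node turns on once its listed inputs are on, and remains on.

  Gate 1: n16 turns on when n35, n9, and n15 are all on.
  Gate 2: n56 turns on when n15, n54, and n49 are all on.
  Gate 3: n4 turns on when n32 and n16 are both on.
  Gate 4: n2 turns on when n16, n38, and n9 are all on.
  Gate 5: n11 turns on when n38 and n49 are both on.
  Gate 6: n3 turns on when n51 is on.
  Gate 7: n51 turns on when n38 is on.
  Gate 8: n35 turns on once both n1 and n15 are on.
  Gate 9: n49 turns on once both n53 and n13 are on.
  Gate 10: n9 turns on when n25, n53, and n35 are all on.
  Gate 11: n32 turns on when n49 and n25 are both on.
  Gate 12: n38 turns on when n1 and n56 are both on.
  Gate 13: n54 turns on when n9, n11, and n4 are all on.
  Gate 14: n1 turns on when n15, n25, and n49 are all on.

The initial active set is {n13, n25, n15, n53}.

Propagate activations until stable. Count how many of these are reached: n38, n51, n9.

Gate 9: n53 and n13 on → n49 on.
n15, n25, and n49 are on, so n1 turns on (Gate 14).
n1 and n15 are on, so n35 turns on (Gate 8).
n25, n53, and n35 are on, so n9 turns on (Gate 10).
n38 would need n1 and n56 (Gate 12), but n56 never turns on.
n51 would need n38 (Gate 7), but n38 never turns on.
n9: reached.
Reached: n9 — 1 of the 3.

1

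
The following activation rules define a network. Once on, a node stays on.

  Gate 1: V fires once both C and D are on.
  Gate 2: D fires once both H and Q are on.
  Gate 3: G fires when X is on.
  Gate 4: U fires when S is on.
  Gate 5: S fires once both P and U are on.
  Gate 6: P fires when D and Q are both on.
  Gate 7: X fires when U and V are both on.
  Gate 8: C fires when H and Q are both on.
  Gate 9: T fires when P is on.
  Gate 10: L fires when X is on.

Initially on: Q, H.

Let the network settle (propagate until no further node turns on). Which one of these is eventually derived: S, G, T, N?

T

H and Q are on, so D fires (Gate 2).
D and Q are on, so P fires (Gate 6).
P is on, so T fires (Gate 9).
S would need P and U (Gate 5), but U never turns on. G would need X (Gate 3), but X never turns on. No rule produces N, and it is not given.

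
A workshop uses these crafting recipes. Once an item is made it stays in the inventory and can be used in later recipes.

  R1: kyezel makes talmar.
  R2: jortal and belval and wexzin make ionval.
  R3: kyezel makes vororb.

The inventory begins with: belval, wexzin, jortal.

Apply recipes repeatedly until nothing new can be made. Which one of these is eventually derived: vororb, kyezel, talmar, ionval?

ionval

jortal and belval and wexzin → ionval (R2).
talmar would need kyezel (R1), but kyezel is never obtained. No rule produces kyezel, and it is not given. vororb would need kyezel (R3), but kyezel is never obtained.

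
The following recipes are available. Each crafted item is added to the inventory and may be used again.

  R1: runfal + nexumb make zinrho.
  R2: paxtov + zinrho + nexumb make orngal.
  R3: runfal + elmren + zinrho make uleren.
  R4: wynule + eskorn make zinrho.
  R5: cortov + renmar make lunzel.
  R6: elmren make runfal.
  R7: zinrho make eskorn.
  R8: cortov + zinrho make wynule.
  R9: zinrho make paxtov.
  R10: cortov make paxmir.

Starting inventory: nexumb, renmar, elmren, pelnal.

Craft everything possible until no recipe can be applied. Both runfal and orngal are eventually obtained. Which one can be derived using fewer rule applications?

runfal: elmren → runfal (R6). [1 rule application]
orngal: Using R6, elmren makes runfal. runfal + nexumb → zinrho (R1). Using R9, zinrho makes paxtov. Using R2, paxtov, zinrho, and nexumb make orngal. [4 rule applications]
runfal needs fewer.

runfal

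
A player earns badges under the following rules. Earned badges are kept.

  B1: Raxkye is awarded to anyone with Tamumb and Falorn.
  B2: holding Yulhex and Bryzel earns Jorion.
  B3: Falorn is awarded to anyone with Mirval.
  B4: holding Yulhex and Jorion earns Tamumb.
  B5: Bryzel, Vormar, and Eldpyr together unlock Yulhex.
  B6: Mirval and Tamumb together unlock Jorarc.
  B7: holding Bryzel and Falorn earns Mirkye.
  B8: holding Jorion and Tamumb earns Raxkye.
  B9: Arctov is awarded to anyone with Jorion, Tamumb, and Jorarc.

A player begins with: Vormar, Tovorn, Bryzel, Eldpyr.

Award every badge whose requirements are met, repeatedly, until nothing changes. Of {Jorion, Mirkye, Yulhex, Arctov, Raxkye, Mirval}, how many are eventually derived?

With Bryzel, Vormar, and Eldpyr, Yulhex is earned (B5).
With Yulhex and Bryzel, Jorion is earned (B2).
With Yulhex and Jorion, Tamumb is earned (B4).
With Jorion and Tamumb, Raxkye is earned (B8).
Jorion: reached.
Mirkye would need Bryzel and Falorn (B7), but Falorn is never earned.
Yulhex: reached.
Arctov would need Jorion, Tamumb, and Jorarc (B9), but Jorarc is never earned.
Raxkye: reached.
No rule produces Mirval, and it is not given.
Reached: Jorion, Yulhex, and Raxkye — 3 of the 6.

3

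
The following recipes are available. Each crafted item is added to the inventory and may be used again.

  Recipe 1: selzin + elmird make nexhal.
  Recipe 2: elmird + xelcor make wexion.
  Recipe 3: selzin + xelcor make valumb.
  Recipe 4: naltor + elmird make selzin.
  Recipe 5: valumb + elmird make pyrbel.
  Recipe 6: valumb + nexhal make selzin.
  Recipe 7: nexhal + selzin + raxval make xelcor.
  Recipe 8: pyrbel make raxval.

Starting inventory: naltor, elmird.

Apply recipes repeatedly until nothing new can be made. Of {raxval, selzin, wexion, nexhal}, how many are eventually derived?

Using Recipe 4, naltor and elmird make selzin.
Using Recipe 1, selzin and elmird make nexhal.
raxval would need pyrbel (Recipe 8), but pyrbel is never obtained.
selzin: reached.
wexion would need elmird and xelcor (Recipe 2), but xelcor is never obtained.
nexhal: reached.
Reached: selzin and nexhal — 2 of the 4.

2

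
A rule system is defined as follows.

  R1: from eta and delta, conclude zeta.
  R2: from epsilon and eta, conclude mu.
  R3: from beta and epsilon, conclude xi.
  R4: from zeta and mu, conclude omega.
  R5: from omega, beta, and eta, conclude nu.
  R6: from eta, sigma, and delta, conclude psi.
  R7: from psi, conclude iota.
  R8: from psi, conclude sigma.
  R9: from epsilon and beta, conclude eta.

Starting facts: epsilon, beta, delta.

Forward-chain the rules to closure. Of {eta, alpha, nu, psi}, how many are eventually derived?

epsilon and beta hold, so eta follows (R9).
epsilon and eta hold, so mu follows (R2).
eta and delta hold, so zeta follows (R1).
From zeta and mu, R4 gives omega.
omega, beta, and eta hold, so nu follows (R5).
eta: reached.
No rule produces alpha, and it is not given.
nu: reached.
psi would need eta, sigma, and delta (R6), but sigma is never established.
Reached: eta and nu — 2 of the 4.

2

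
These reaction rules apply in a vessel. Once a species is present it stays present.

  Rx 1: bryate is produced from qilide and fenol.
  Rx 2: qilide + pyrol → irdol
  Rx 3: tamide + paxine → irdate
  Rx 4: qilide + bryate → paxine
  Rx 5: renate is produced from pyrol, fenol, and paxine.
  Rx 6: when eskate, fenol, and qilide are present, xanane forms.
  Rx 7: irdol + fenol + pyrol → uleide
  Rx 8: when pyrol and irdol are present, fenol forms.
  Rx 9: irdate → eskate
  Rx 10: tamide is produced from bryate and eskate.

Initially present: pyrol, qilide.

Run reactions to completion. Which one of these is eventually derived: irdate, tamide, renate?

renate

qilide and pyrol present → irdol forms (Rx 2).
pyrol and irdol present → fenol forms (Rx 8).
qilide and fenol present → bryate forms (Rx 1).
qilide and bryate present → paxine forms (Rx 4).
pyrol, fenol, and paxine present → renate forms (Rx 5).
tamide would need bryate and eskate (Rx 10), but eskate never forms. irdate would need tamide and paxine (Rx 3), but tamide never forms.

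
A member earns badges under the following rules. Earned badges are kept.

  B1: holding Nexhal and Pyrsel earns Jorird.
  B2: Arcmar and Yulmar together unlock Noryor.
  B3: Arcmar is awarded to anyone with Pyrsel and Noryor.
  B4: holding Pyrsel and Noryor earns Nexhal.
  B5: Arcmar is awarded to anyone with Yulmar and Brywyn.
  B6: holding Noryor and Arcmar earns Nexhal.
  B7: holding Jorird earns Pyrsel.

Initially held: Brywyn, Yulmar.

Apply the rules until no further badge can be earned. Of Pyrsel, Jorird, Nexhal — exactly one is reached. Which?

With Yulmar and Brywyn, Arcmar is earned (B5).
With Arcmar and Yulmar, Noryor is earned (B2).
With Noryor and Arcmar, Nexhal is earned (B6).
Jorird would need Nexhal and Pyrsel (B1), but Pyrsel is never earned. Pyrsel would need Jorird (B7), but Jorird is never earned.

Nexhal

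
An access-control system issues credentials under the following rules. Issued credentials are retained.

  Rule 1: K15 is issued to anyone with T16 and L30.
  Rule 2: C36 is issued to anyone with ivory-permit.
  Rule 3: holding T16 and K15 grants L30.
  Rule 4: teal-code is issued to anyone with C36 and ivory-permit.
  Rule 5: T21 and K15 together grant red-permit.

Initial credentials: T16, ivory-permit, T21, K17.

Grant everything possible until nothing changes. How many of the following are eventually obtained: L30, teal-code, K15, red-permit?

Holding ivory-permit grants C36 (Rule 2).
Holding C36 and ivory-permit grants teal-code (Rule 4).
L30 would need T16 and K15 (Rule 3), but K15 is never granted.
teal-code: reached.
K15 would need T16 and L30 (Rule 1), but L30 is never granted.
red-permit would need T21 and K15 (Rule 5), but K15 is never granted.
Reached: teal-code — 1 of the 4.

1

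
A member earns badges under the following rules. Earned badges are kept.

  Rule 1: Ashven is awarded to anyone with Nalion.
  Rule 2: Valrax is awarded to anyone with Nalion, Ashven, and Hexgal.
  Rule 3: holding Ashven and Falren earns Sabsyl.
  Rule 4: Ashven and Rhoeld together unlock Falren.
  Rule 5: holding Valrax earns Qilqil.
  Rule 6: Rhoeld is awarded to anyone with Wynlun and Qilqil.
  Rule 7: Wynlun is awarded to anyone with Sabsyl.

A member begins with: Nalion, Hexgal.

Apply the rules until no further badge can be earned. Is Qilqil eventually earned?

Yes

With Nalion, Ashven is earned (Rule 1).
With Nalion, Ashven, and Hexgal, Valrax is earned (Rule 2).
With Valrax, Qilqil is earned (Rule 5).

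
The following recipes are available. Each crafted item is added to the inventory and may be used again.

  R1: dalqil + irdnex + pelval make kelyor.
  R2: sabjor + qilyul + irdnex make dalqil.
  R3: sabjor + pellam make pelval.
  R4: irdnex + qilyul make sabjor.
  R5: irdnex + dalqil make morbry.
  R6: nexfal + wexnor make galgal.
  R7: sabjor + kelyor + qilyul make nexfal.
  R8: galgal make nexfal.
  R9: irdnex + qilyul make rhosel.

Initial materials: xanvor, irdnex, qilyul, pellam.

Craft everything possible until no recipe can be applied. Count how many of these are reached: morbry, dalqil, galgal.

2

irdnex + qilyul → sabjor (R4).
Using R2, sabjor, qilyul, and irdnex make dalqil.
Using R5, irdnex and dalqil make morbry.
morbry: reached.
dalqil: reached.
galgal would need nexfal and wexnor (R6), but wexnor is never obtained.
Reached: morbry and dalqil — 2 of the 3.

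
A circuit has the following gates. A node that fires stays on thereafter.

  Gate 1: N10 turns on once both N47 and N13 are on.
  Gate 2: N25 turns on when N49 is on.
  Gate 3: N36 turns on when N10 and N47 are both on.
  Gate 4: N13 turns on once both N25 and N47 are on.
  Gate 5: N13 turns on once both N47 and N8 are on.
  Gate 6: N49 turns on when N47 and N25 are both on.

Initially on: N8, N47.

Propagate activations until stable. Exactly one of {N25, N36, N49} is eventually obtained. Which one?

Gate 5: N47 and N8 on → N13 on.
N47 and N13 are on, so N10 turns on (Gate 1).
Gate 3: N10 and N47 on → N36 on.
N49 would need N47 and N25 (Gate 6), but N25 never turns on. N25 would need N49 (Gate 2), but N49 never turns on.

N36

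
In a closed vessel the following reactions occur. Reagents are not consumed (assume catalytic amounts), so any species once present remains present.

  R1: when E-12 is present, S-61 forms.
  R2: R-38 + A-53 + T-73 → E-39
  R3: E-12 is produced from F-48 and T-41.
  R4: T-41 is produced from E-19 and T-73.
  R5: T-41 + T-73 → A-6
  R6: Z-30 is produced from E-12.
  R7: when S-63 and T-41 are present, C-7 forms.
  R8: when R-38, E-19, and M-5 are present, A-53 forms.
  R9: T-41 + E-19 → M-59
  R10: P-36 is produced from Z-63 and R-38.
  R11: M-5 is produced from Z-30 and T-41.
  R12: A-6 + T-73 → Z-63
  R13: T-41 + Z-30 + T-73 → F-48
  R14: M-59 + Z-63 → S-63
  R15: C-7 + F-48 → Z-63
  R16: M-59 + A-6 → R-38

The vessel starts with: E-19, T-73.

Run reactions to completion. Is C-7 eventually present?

E-19 and T-73 present → T-41 forms (R4).
T-41 and T-73 present → A-6 forms (R5).
T-41 and E-19 present → M-59 forms (R9).
A-6 and T-73 present → Z-63 forms (R12).
M-59 and Z-63 present → S-63 forms (R14).
S-63 and T-41 present → C-7 forms (R7).

Yes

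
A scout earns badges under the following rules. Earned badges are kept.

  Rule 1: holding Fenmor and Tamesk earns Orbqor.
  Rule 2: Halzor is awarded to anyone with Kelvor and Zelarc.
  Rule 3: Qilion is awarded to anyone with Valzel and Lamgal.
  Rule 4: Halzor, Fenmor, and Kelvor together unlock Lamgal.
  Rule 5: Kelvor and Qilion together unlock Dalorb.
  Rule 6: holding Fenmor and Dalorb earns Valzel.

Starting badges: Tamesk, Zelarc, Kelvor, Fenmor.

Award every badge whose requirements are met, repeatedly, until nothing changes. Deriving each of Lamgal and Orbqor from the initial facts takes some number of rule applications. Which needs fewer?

Orbqor: With Fenmor and Tamesk, Orbqor is earned (Rule 1). [1 rule application]
Lamgal: With Kelvor and Zelarc, Halzor is earned (Rule 2). With Halzor, Fenmor, and Kelvor, Lamgal is earned (Rule 4). [2 rule applications]
Orbqor needs fewer.

Orbqor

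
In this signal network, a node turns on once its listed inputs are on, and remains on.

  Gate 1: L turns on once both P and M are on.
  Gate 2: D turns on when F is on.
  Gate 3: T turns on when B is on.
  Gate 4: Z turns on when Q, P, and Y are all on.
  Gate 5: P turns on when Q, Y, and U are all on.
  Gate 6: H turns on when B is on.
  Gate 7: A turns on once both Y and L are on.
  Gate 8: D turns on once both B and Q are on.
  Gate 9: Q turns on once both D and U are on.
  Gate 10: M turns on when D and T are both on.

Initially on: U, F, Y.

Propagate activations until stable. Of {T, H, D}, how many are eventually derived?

1

Gate 2: F on → D on.
T would need B (Gate 3), but B never turns on.
H would need B (Gate 6), but B never turns on.
D: reached.
Reached: D — 1 of the 3.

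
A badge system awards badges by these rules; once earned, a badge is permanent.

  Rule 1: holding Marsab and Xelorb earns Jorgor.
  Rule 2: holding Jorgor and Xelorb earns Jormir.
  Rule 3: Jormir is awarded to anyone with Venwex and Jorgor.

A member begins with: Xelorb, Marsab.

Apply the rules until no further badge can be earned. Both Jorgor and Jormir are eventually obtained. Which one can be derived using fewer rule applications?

Jorgor

Jorgor: With Marsab and Xelorb, Jorgor is earned (Rule 1). [1 rule application]
Jormir: With Marsab and Xelorb, Jorgor is earned (Rule 1). With Jorgor and Xelorb, Jormir is earned (Rule 2). [2 rule applications]
Jorgor needs fewer.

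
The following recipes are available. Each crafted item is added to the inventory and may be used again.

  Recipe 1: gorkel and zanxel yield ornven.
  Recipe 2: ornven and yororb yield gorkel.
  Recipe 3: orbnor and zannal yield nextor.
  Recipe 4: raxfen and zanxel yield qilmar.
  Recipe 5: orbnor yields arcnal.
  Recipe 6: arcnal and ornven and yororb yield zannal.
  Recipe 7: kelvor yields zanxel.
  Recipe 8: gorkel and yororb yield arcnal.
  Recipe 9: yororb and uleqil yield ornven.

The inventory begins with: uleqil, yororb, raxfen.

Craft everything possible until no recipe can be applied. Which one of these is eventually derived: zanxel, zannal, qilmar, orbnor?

yororb and uleqil → ornven (Recipe 9).
ornven and yororb → gorkel (Recipe 2).
gorkel and yororb → arcnal (Recipe 8).
arcnal and ornven and yororb → zannal (Recipe 6).
No rule produces orbnor, and it is not given. zanxel would need kelvor (Recipe 7), but kelvor is never obtained. qilmar would need raxfen and zanxel (Recipe 4), but zanxel is never obtained.

zannal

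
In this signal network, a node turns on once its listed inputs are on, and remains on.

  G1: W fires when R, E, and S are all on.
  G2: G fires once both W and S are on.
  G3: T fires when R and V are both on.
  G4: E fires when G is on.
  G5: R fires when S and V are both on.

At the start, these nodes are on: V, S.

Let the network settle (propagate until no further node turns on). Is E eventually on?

E would need G (G4), but G never turns on.

No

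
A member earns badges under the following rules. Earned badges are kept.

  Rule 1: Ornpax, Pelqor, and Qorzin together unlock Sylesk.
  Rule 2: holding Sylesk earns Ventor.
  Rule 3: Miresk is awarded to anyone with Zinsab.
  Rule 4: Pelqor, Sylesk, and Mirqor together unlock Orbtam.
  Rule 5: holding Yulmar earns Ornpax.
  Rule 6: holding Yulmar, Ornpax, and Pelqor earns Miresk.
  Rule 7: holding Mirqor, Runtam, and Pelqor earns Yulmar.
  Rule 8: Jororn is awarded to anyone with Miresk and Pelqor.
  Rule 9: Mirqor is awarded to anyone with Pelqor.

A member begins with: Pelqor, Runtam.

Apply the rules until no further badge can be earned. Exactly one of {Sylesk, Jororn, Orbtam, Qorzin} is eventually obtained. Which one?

With Pelqor, Mirqor is earned (Rule 9).
With Mirqor, Runtam, and Pelqor, Yulmar is earned (Rule 7).
With Yulmar, Ornpax is earned (Rule 5).
With Yulmar, Ornpax, and Pelqor, Miresk is earned (Rule 6).
With Miresk and Pelqor, Jororn is earned (Rule 8).
No rule produces Qorzin, and it is not given. Orbtam would need Pelqor, Sylesk, and Mirqor (Rule 4), but Sylesk is never earned. Sylesk would need Ornpax, Pelqor, and Qorzin (Rule 1), but Qorzin is never earned.

Jororn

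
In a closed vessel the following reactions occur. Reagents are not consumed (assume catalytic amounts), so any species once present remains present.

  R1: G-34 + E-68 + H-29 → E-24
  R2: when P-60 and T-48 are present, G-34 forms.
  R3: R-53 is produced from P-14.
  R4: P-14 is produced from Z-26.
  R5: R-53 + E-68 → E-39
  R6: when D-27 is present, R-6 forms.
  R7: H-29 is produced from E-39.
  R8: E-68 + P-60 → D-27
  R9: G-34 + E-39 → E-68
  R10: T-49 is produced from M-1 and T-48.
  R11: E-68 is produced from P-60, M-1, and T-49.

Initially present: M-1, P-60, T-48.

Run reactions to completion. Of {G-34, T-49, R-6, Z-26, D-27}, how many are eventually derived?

M-1 and T-48 present → T-49 forms (R10).
P-60 and T-48 present → G-34 forms (R2).
P-60, M-1, and T-49 present → E-68 forms (R11).
E-68 and P-60 present → D-27 forms (R8).
D-27 present → R-6 forms (R6).
G-34: reached.
T-49: reached.
R-6: reached.
No rule produces Z-26, and it is not given.
D-27: reached.
Reached: G-34, T-49, R-6, and D-27 — 4 of the 5.

4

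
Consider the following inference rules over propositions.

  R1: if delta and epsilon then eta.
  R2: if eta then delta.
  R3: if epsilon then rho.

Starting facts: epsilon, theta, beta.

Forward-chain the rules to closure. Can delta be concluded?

No

delta would need eta (R2), but eta is never established.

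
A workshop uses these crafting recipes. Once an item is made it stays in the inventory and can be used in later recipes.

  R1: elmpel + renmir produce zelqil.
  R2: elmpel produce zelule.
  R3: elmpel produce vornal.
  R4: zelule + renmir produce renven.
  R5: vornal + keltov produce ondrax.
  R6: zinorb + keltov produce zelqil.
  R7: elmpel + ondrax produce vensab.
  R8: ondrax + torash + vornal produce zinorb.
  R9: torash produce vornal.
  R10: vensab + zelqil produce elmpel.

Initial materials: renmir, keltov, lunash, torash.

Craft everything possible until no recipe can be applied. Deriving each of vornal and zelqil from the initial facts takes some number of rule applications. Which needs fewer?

vornal: Using R9, torash makes vornal. [1 rule application]
zelqil: torash → vornal (R9). vornal + keltov → ondrax (R5). Using R8, ondrax, torash, and vornal make zinorb. zinorb + keltov → zelqil (R6). [4 rule applications]
vornal needs fewer.

vornal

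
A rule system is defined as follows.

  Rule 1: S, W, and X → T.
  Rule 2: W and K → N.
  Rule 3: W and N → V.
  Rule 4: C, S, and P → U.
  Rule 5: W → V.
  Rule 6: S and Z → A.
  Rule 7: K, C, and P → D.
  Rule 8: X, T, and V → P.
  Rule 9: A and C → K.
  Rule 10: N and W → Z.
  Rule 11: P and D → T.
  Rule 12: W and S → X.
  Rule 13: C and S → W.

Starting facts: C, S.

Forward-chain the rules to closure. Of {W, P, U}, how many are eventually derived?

C and S hold, so W follows (Rule 13).
From W and S, Rule 12 gives X.
W holds, so V follows (Rule 5).
S, W, and X hold, so T follows (Rule 1).
X, T, and V hold, so P follows (Rule 8).
C, S, and P hold, so U follows (Rule 4).
W: reached.
P: reached.
U: reached.
All 3 are reached.

3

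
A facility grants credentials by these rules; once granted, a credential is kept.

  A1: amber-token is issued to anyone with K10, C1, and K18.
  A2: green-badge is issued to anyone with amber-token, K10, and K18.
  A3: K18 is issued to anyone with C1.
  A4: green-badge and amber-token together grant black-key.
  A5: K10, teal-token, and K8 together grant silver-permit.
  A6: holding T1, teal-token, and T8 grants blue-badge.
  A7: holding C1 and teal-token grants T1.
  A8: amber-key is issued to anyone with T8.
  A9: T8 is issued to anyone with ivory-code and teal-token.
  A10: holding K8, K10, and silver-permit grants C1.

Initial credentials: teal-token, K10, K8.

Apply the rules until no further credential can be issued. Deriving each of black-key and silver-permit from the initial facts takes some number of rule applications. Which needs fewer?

silver-permit

silver-permit: Holding K10, teal-token, and K8 grants silver-permit (A5). [1 rule application]
black-key: Holding K10, teal-token, and K8 grants silver-permit (A5). Holding K8, K10, and silver-permit grants C1 (A10). Holding C1 grants K18 (A3). Holding K10, C1, and K18 grants amber-token (A1). Holding amber-token, K10, and K18 grants green-badge (A2). Holding green-badge and amber-token grants black-key (A4). [6 rule applications]
silver-permit needs fewer.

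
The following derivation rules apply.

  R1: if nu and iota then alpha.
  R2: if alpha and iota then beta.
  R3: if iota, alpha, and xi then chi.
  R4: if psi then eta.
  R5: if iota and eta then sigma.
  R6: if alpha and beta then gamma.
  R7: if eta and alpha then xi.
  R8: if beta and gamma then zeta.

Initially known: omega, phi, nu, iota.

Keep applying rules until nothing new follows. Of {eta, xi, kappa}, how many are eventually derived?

0

eta would need psi (R4), but psi is never established.
xi would need eta and alpha (R7), but eta is never established.
No rule produces kappa, and it is not given.
None of the 3 are reached.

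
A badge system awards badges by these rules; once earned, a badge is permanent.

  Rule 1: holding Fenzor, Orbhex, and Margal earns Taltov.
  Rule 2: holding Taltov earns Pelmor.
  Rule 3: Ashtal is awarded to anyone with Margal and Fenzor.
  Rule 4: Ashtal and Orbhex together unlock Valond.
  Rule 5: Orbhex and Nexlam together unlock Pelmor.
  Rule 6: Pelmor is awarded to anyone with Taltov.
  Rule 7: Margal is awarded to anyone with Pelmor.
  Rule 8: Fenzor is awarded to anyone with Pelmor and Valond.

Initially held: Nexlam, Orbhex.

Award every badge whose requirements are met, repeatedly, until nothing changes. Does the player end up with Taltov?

No

Taltov would need Fenzor, Orbhex, and Margal (Rule 1), but Fenzor is never earned.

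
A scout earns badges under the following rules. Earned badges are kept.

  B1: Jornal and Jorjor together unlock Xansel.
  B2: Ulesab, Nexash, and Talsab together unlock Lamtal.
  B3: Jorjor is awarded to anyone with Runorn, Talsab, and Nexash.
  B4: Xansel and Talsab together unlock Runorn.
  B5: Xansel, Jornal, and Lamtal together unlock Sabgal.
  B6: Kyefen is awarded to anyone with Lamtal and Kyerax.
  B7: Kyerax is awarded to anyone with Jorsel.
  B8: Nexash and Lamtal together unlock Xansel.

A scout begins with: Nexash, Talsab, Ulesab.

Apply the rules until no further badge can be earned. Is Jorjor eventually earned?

With Ulesab, Nexash, and Talsab, Lamtal is earned (B2).
With Nexash and Lamtal, Xansel is earned (B8).
With Xansel and Talsab, Runorn is earned (B4).
With Runorn, Talsab, and Nexash, Jorjor is earned (B3).

Yes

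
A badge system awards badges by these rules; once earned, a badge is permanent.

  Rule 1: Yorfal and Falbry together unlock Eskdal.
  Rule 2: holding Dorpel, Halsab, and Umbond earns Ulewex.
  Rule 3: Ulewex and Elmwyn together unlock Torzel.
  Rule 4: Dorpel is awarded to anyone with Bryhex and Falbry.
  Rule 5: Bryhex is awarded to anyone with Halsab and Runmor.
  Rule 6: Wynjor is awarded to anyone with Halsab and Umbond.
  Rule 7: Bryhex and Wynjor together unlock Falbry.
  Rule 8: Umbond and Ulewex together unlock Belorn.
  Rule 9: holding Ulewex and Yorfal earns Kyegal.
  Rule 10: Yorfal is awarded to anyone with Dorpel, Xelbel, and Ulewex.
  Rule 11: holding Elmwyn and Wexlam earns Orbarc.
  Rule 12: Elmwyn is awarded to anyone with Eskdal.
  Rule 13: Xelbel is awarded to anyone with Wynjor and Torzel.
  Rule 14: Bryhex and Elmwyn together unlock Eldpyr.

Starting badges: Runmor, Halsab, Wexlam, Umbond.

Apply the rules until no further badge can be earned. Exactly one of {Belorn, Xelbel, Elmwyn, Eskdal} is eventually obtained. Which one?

With Halsab and Runmor, Bryhex is earned (Rule 5).
With Halsab and Umbond, Wynjor is earned (Rule 6).
With Bryhex and Wynjor, Falbry is earned (Rule 7).
With Bryhex and Falbry, Dorpel is earned (Rule 4).
With Dorpel, Halsab, and Umbond, Ulewex is earned (Rule 2).
With Umbond and Ulewex, Belorn is earned (Rule 8).
Xelbel would need Wynjor and Torzel (Rule 13), but Torzel is never earned. Eskdal would need Yorfal and Falbry (Rule 1), but Yorfal is never earned. Elmwyn would need Eskdal (Rule 12), but Eskdal is never earned.

Belorn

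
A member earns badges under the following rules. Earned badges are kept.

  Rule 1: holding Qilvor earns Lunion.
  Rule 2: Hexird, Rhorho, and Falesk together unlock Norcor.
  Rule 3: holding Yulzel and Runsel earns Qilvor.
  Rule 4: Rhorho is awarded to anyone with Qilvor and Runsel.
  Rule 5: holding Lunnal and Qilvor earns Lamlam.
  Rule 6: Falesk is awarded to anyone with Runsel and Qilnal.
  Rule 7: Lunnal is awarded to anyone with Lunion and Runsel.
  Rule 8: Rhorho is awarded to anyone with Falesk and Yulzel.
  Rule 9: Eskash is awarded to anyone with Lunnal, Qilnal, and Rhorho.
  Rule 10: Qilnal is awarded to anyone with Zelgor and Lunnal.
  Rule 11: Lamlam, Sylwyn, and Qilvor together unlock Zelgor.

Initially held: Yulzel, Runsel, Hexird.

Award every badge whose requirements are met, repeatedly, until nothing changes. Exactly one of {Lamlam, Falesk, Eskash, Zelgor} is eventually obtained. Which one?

Lamlam

With Yulzel and Runsel, Qilvor is earned (Rule 3).
With Qilvor, Lunion is earned (Rule 1).
With Lunion and Runsel, Lunnal is earned (Rule 7).
With Lunnal and Qilvor, Lamlam is earned (Rule 5).
Eskash would need Lunnal, Qilnal, and Rhorho (Rule 9), but Qilnal is never earned. Zelgor would need Lamlam, Sylwyn, and Qilvor (Rule 11), but Sylwyn is never earned. Falesk would need Runsel and Qilnal (Rule 6), but Qilnal is never earned.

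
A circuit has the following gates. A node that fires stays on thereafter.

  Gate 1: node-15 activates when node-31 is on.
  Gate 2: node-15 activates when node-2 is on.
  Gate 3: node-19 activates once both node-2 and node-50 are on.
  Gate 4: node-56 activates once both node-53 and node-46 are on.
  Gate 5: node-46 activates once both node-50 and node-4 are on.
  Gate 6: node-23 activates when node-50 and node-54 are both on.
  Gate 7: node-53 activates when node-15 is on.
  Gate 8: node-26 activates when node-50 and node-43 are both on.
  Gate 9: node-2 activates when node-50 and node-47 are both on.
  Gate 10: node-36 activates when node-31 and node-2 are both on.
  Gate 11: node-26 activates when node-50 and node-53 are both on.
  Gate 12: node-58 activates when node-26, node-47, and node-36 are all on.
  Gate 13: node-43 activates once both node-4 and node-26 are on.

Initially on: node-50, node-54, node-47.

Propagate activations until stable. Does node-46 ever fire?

node-46 would need node-50 and node-4 (Gate 5), but node-4 never turns on.

No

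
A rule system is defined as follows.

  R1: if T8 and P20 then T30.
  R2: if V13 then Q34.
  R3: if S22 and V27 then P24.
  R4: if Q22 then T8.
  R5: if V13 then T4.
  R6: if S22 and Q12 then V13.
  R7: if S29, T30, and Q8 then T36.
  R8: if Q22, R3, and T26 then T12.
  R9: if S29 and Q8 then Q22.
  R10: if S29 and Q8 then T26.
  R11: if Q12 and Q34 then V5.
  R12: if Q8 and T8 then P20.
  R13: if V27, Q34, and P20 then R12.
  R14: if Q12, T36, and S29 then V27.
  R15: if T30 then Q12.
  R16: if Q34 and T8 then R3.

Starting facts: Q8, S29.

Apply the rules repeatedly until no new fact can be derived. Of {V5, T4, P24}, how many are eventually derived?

0

V5 would need Q12 and Q34 (R11), but Q34 is never established.
T4 would need V13 (R5), but V13 is never established.
P24 would need S22 and V27 (R3), but S22 is never established.
None of the 3 are reached.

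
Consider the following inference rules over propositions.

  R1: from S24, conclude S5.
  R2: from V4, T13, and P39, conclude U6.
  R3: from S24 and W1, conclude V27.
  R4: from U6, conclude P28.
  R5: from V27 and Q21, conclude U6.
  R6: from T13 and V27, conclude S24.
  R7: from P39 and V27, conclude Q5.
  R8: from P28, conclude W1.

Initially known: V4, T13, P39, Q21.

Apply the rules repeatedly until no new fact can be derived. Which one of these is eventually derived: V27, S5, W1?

W1

V4, T13, and P39 hold, so U6 follows (R2).
U6 holds, so P28 follows (R4).
From P28, R8 gives W1.
S5 would need S24 (R1), but S24 is never established. V27 would need S24 and W1 (R3), but S24 is never established.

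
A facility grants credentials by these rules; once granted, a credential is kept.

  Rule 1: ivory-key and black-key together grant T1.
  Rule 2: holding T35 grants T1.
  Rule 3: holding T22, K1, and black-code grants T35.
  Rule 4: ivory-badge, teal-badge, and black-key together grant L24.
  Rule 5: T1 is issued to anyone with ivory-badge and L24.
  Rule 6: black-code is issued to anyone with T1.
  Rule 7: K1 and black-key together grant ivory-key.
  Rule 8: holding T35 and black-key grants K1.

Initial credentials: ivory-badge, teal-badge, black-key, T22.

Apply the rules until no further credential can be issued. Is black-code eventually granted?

Yes

Holding ivory-badge, teal-badge, and black-key grants L24 (Rule 4).
Holding ivory-badge and L24 grants T1 (Rule 5).
Holding T1 grants black-code (Rule 6).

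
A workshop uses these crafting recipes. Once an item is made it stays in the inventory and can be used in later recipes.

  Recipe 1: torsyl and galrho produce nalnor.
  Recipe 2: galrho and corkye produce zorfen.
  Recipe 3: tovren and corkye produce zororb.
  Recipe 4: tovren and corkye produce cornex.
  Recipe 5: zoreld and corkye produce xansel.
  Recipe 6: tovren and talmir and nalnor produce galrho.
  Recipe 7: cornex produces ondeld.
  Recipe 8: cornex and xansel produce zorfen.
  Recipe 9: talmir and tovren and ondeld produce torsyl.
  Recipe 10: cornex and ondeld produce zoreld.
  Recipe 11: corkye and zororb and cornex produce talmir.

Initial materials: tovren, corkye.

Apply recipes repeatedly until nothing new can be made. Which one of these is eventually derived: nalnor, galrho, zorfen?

zorfen

Using Recipe 4, tovren and corkye make cornex.
Using Recipe 7, cornex makes ondeld.
cornex and ondeld → zoreld (Recipe 10).
Using Recipe 5, zoreld and corkye make xansel.
cornex and xansel → zorfen (Recipe 8).
galrho would need tovren, talmir, and nalnor (Recipe 6), but nalnor is never obtained. nalnor would need torsyl and galrho (Recipe 1), but galrho is never obtained.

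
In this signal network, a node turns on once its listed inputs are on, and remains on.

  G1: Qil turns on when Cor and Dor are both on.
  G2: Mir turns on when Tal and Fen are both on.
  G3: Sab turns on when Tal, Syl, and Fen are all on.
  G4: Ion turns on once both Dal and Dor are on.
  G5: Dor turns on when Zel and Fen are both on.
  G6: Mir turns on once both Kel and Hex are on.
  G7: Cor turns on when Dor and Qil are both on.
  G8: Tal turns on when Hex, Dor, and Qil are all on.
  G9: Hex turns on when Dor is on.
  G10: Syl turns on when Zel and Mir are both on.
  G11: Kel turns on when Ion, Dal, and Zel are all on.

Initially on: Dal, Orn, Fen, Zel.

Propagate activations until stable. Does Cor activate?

Cor would need Dor and Qil (G7), but Qil never turns on.

No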